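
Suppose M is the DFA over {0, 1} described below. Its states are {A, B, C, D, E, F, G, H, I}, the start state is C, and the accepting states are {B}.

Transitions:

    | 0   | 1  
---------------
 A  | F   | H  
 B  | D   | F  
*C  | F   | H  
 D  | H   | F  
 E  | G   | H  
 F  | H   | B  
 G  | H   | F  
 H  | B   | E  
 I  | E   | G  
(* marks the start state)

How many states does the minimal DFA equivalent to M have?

First remove the unreachable states {A,I}; 7 states remain.
P0 = {B} | {C,D,E,F,G,H}.
Split {C,D,E,F,G,H} by δ(·,0) → {C,D,E,F,G} and {H}.
Refine {C,D,E,F,G} on symbol 0: members go to different blocks, giving {D,F,G} and {C,E}.
On input 1, block {D,F,G} splits into {D,G} and {F}.
Refine {C,E} on symbol 0: members go to different blocks, giving {C} and {E}.
No further refinement is possible. Final partition (6 blocks): {B} | {D,G} | {H} | {C} | {F} | {E}.

6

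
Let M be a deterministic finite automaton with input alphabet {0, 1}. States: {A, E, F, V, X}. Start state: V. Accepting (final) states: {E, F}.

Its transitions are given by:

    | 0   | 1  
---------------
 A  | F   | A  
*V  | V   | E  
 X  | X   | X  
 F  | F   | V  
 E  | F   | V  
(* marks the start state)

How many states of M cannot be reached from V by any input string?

2

BFS from V reaches {E, F, V}; the 2 state(s) A, X are never visited.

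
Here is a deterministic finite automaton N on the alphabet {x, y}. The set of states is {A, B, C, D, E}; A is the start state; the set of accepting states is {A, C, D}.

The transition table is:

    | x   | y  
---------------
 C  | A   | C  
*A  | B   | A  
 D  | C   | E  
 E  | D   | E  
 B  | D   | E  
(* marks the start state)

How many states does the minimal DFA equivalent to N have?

4

Every state is reachable, so we keep all 5.
Initial partition by acceptance: {A,C,D} | {B,E}.
On input x, block {A,C,D} splits into {C,D} and {A}.
On input x, block {C,D} splits into {C} and {D}.
The partition is now stable with 4 blocks: {C} | {B,E} | {A} | {D}.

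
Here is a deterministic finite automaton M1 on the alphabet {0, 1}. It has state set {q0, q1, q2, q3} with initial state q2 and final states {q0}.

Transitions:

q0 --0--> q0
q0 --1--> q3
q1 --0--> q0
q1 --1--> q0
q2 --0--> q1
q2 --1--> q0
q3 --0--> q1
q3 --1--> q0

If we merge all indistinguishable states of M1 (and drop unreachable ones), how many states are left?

Every state is reachable, so we keep all 4.
P0 = {q0} | {q1,q2,q3}.
Split {q1,q2,q3} by δ(·,0) → {q2,q3} and {q1}.
No further refinement is possible. Final partition (3 blocks): {q0} | {q2,q3} | {q1}.

3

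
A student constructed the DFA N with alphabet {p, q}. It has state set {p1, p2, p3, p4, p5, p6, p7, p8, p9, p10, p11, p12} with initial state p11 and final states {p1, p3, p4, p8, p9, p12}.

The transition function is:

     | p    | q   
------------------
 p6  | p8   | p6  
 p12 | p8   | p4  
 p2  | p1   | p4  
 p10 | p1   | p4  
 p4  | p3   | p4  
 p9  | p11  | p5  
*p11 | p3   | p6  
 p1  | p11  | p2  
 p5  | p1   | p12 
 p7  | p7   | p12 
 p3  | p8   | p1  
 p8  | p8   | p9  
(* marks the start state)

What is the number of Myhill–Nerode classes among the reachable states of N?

Reachable states from the start: {p1,p2,p3,p4,p5,p6,p8,p9,p11,p12}. Unreachable: {p7,p10} — drop them.
P0 = {p1,p3,p4,p8,p9,p12} | {p2,p5,p6,p11}.
Refine {p1,p3,p4,p8,p9,p12} on symbol p: members go to different blocks, giving {p3,p4,p8,p12} and {p1,p9}.
Refine {p3,p4,p8,p12} on symbol q: members go to different blocks, giving {p3,p8} and {p4,p12}.
Refine {p2,p5,p6,p11} on symbol p: members go to different blocks, giving {p2,p5} and {p6,p11}.
Stable partition: {p3,p8} | {p2,p5} | {p1,p9} | {p4,p12} | {p6,p11} — 5 equivalence classes.

5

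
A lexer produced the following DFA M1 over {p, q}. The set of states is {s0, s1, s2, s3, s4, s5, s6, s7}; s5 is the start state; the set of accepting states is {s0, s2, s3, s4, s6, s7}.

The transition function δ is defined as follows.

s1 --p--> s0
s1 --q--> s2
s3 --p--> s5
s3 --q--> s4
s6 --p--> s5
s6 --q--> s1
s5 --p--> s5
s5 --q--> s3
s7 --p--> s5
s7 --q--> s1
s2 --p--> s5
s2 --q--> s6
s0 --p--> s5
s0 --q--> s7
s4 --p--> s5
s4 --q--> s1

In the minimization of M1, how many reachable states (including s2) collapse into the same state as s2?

Every state is reachable, so we keep all 8.
P0 = {s0,s2,s3,s4,s6,s7} | {s1,s5}.
Split {s0,s2,s3,s4,s6,s7} by δ(·,q) → {s0,s2,s3} and {s4,s6,s7}.
Split {s1,s5} by δ(·,p) → {s1} and {s5}.
No further refinement is possible. Final partition (4 blocks): {s0,s2,s3} | {s1} | {s4,s6,s7} | {s5}.
The equivalence class containing s2 is {s0,s2,s3}, of size 3.

3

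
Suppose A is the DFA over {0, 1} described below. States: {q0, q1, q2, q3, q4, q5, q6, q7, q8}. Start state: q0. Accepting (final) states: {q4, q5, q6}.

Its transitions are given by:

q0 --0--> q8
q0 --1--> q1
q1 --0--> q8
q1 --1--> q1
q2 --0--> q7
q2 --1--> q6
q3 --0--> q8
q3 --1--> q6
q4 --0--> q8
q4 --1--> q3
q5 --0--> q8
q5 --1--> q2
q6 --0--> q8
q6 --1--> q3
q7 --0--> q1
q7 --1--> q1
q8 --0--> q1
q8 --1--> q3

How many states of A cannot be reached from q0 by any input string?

Starting at q0 and following transitions, the reachable set is {q0, q1, q3, q6, q8}. That leaves q2, q4, q5, q7 unreachable — 4 in total.

4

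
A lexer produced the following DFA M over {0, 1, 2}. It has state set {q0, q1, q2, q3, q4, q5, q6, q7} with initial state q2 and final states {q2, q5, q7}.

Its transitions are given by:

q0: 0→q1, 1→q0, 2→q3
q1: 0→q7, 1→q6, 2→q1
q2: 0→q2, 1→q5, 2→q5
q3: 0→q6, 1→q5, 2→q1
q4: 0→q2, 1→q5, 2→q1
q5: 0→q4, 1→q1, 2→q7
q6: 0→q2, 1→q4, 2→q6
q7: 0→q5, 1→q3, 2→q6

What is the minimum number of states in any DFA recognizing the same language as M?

7

Reachable states from the start: {q1,q2,q3,q4,q5,q6,q7}. Unreachable: {q0} — drop them.
P0 = {q2,q5,q7} | {q1,q3,q4,q6}.
On input 0, block {q2,q5,q7} splits into {q2,q7} and {q5}.
On input 0, block {q2,q7} splits into {q2} and {q7}.
Refine {q1,q3,q4,q6} on symbol 0: members go to different blocks, giving {q4,q6} and {q1} and {q3}.
Refine {q4,q6} on symbol 1: members go to different blocks, giving {q4} and {q6}.
Stable partition: {q2} | {q4} | {q5} | {q7} | {q1} | {q3} | {q6} — 7 equivalence classes.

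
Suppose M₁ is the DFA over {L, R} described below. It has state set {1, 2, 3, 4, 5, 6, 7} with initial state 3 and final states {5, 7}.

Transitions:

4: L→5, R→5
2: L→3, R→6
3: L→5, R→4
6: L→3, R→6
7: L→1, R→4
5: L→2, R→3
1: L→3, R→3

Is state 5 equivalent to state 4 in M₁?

No

First remove the unreachable states {1,7}; 5 states remain.
Start with accepting vs non-accepting: {5} | {2,3,4,6}.
On input L, block {2,3,4,6} splits into {2,6} and {3,4}.
Refine {3,4} on symbol R: members go to different blocks, giving {3} and {4}.
No further refinement is possible. Final partition (4 blocks): {5} | {2,6} | {3} | {4}.
5 and 4 end up in different blocks, so they are distinguishable. For instance, the string 'ε' is accepted from only 5.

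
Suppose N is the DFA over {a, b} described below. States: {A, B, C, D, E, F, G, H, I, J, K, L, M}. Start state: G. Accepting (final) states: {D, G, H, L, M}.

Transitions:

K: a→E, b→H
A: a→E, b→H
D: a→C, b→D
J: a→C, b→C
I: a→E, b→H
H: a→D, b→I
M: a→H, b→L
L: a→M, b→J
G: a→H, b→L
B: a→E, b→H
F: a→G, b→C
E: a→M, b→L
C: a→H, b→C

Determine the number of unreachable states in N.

No path from G leads to A, B, F, K; the other 9 states are all reachable.

4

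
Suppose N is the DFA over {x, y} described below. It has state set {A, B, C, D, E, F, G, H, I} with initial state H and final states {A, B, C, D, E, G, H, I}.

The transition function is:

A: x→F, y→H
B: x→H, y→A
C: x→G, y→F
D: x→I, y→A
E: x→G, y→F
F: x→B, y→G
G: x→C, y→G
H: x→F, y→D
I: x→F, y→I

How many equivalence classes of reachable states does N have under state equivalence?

8

Reachable states from the start: {A,B,C,D,F,G,H,I}. Unreachable: {E} — drop them.
Initial partition by acceptance: {A,B,C,D,G,H,I} | {F}.
On input x, block {A,B,C,D,G,H,I} splits into {B,C,D,G} and {A,H,I}.
Split {B,C,D,G} by δ(·,x) → {B,D} and {C,G}.
On input y, block {A,H,I} splits into {A,I} and {H}.
Split {B,D} by δ(·,x) → {B} and {D}.
On input y, block {A,I} splits into {A} and {I}.
Split {C,G} by δ(·,y) → {C} and {G}.
The partition is now stable with 8 blocks: {B} | {F} | {A} | {C} | {H} | {D} | {I} | {G}.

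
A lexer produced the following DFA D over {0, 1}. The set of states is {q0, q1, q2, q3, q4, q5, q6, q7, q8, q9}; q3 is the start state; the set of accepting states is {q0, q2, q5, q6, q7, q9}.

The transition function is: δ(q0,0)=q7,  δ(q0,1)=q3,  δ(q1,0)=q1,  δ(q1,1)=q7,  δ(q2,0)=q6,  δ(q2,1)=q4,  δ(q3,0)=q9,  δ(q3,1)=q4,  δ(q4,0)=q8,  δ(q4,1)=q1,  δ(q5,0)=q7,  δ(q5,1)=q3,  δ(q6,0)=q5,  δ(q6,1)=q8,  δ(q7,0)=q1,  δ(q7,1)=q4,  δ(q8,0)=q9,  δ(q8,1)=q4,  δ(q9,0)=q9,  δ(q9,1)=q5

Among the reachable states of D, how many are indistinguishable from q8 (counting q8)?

2

First remove the unreachable states {q0,q2,q6}; 7 states remain.
P0 = {q5,q7,q9} | {q1,q3,q4,q8}.
Refine {q5,q7,q9} on symbol 0: members go to different blocks, giving {q5,q9} and {q7}.
On input 0, block {q5,q9} splits into {q5} and {q9}.
Split {q1,q3,q4,q8} by δ(·,0) → {q1,q4} and {q3,q8}.
Refine {q1,q4} on symbol 0: members go to different blocks, giving {q1} and {q4}.
Stable partition: {q5} | {q1} | {q7} | {q9} | {q3,q8} | {q4} — 6 equivalence classes.
State q8 belongs to the block {q3,q8}, which has 2 states.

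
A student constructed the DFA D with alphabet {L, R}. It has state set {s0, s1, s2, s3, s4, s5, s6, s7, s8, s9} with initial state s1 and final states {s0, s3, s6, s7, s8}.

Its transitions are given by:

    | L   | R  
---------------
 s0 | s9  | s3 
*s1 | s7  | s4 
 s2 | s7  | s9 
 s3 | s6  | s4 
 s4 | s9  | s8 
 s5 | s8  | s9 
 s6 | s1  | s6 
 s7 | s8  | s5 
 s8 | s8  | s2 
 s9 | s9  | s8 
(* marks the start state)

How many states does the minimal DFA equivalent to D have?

3

First remove the unreachable states {s0,s3,s6}; 7 states remain.
P0 = {s7,s8} | {s1,s2,s4,s5,s9}.
Refine {s1,s2,s4,s5,s9} on symbol L: members go to different blocks, giving {s1,s2,s5} and {s4,s9}.
The partition is now stable with 3 blocks: {s7,s8} | {s1,s2,s5} | {s4,s9}.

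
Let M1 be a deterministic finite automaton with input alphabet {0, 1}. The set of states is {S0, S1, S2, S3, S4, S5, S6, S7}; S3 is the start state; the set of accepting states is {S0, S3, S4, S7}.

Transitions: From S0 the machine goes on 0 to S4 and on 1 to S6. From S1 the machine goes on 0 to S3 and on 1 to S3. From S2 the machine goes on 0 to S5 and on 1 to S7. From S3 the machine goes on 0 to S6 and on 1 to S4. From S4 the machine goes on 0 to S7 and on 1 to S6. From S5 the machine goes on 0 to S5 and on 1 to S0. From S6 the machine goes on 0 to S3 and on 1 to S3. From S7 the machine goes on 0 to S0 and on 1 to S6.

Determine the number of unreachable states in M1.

Starting at S3 and following transitions, the reachable set is {S0, S3, S4, S6, S7}. That leaves S1, S2, S5 unreachable — 3 in total.

3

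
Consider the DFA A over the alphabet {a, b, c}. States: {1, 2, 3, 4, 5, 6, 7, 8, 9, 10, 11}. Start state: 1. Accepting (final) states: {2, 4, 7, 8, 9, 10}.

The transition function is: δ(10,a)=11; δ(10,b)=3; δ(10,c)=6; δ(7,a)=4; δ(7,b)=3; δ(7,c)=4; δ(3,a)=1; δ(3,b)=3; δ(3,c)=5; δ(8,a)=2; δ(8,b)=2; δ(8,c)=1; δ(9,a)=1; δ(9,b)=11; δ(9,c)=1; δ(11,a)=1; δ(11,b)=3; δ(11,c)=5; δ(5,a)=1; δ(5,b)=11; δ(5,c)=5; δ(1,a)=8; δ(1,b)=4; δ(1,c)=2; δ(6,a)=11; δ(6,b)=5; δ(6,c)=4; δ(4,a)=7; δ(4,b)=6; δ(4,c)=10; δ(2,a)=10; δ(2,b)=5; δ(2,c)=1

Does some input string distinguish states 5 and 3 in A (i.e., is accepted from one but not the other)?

No

States {9} cannot be reached from the start state, so discard them.
Start with accepting vs non-accepting: {2,4,7,8,10} | {1,3,5,6,11}.
Split {2,4,7,8,10} by δ(·,a) → {2,4,7,8} and {10}.
Split {2,4,7,8} by δ(·,a) → {4,7,8} and {2}.
Refine {4,7,8} on symbol a: members go to different blocks, giving {4,7} and {8}.
On input c, block {4,7} splits into {4} and {7}.
On input a, block {1,3,5,6,11} splits into {3,5,6,11} and {1}.
Refine {3,5,6,11} on symbol a: members go to different blocks, giving {3,5,11} and {6}.
No further refinement is possible. Final partition (8 blocks): {4} | {3,5,11} | {10} | {2} | {8} | {7} | {1} | {6}.
5 and 3 lie in the same block of the stable partition, so they are equivalent — no string distinguishes them.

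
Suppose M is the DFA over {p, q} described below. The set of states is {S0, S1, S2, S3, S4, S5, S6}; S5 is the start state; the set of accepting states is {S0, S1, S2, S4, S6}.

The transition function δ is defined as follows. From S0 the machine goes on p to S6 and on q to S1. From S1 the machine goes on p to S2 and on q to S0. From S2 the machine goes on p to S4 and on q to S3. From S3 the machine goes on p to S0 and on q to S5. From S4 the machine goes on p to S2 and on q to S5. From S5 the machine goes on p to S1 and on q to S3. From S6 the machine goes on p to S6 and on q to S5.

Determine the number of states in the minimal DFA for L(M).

3

Every state is reachable, so we keep all 7.
Initial partition by acceptance: {S0,S1,S2,S4,S6} | {S3,S5}.
Split {S0,S1,S2,S4,S6} by δ(·,q) → {S2,S4,S6} and {S0,S1}.
Stable partition: {S2,S4,S6} | {S3,S5} | {S0,S1} — 3 equivalence classes.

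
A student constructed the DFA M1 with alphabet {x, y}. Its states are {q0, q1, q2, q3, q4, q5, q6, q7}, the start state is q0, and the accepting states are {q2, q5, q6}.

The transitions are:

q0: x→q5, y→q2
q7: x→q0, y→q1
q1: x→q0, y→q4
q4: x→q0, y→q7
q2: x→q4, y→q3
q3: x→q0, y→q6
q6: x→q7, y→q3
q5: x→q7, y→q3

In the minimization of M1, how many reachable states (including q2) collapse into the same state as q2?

3

Initial partition by acceptance: {q2,q5,q6} | {q0,q1,q3,q4,q7}.
On input x, block {q0,q1,q3,q4,q7} splits into {q1,q3,q4,q7} and {q0}.
Split {q1,q3,q4,q7} by δ(·,y) → {q1,q4,q7} and {q3}.
Stable partition: {q2,q5,q6} | {q1,q4,q7} | {q0} | {q3} — 4 equivalence classes.
State q2 belongs to the block {q2,q5,q6}, which has 3 states.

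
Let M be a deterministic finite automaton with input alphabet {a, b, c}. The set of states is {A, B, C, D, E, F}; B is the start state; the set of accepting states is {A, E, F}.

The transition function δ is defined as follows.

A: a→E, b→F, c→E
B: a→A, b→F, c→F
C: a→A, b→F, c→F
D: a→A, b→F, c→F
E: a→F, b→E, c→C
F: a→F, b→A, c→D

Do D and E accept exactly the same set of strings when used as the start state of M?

All states are reachable from the start state.
Initial partition by acceptance: {A,E,F} | {B,C,D}.
Split {A,E,F} by δ(·,c) → {E,F} and {A}.
Refine {E,F} on symbol b: members go to different blocks, giving {E} and {F}.
The partition is now stable with 4 blocks: {E} | {B,C,D} | {A} | {F}.
D and E end up in different blocks, so they are distinguishable. For instance, the string 'ε' is accepted from only E.

No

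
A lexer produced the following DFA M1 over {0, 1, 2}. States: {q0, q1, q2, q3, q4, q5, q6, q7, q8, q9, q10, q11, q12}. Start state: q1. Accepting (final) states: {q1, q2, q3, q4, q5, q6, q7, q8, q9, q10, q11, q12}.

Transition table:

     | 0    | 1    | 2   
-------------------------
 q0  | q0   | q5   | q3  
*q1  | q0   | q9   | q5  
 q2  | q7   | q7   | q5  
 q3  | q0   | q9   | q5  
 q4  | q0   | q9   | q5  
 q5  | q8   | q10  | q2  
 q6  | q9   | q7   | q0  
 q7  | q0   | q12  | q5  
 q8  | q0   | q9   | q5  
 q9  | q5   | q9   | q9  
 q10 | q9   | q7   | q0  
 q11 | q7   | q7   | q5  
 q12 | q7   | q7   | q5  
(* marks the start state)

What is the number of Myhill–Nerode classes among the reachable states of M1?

States {q4,q6,q11} cannot be reached from the start state, so discard them.
P0 = {q1,q2,q3,q5,q7,q8,q9,q10,q12} | {q0}.
Split {q1,q2,q3,q5,q7,q8,q9,q10,q12} by δ(·,0) → {q2,q5,q9,q10,q12} and {q1,q3,q7,q8}.
On input 0, block {q2,q5,q9,q10,q12} splits into {q2,q5,q12} and {q9,q10}.
Refine {q2,q5,q12} on symbol 1: members go to different blocks, giving {q2,q12} and {q5}.
Split {q1,q3,q7,q8} by δ(·,1) → {q1,q3,q8} and {q7}.
Refine {q9,q10} on symbol 0: members go to different blocks, giving {q9} and {q10}.
Stable partition: {q2,q12} | {q0} | {q1,q3,q8} | {q9} | {q5} | {q7} | {q10} — 7 equivalence classes.

7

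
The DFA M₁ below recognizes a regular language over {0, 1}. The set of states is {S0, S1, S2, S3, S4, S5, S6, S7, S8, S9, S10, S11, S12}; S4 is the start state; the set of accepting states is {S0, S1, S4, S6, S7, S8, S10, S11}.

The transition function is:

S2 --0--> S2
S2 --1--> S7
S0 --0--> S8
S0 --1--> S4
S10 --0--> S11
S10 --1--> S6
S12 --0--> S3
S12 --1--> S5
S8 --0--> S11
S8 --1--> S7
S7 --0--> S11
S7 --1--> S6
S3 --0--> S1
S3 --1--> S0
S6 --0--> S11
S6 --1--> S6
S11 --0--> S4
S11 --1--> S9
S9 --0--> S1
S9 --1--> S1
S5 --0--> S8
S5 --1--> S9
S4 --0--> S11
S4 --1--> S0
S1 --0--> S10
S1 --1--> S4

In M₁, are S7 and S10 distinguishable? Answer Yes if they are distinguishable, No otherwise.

No

First remove the unreachable states {S2,S3,S5,S12}; 9 states remain.
Initial partition by acceptance: {S0,S1,S4,S6,S7,S8,S10,S11} | {S9}.
On input 1, block {S0,S1,S4,S6,S7,S8,S10,S11} splits into {S0,S1,S4,S6,S7,S8,S10} and {S11}.
On input 0, block {S0,S1,S4,S6,S7,S8,S10} splits into {S4,S6,S7,S8,S10} and {S0,S1}.
On input 1, block {S4,S6,S7,S8,S10} splits into {S6,S7,S8,S10} and {S4}.
The partition is now stable with 5 blocks: {S6,S7,S8,S10} | {S9} | {S11} | {S0,S1} | {S4}.
S7 and S10 lie in the same block of the stable partition, so they are equivalent — no string distinguishes them.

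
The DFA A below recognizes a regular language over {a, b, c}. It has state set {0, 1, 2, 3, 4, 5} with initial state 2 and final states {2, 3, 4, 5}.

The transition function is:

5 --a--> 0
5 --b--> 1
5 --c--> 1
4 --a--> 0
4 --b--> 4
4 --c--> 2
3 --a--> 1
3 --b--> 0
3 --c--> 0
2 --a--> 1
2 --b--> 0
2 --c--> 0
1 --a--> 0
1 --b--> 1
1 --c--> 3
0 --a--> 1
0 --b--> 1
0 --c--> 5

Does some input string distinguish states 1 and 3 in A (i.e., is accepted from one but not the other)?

First remove the unreachable states {4}; 5 states remain.
Initial partition by acceptance: {2,3,5} | {0,1}.
The partition is now stable with 2 blocks: {2,3,5} | {0,1}.
1 and 3 end up in different blocks, so they are distinguishable. For instance, the string 'ε' is accepted from only 3.

Yes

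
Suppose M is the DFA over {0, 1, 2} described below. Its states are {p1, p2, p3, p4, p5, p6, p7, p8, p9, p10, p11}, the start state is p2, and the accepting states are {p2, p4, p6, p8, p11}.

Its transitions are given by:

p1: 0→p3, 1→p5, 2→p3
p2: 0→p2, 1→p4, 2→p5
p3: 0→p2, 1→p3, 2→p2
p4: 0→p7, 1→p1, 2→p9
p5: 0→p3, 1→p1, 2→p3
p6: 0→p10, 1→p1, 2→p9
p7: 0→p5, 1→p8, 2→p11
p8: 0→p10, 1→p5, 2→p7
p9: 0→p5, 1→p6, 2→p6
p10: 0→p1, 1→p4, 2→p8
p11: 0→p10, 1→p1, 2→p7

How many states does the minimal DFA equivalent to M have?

All states are reachable from the start state.
Initial partition by acceptance: {p2,p4,p6,p8,p11} | {p1,p3,p5,p7,p9,p10}.
Split {p2,p4,p6,p8,p11} by δ(·,0) → {p4,p6,p8,p11} and {p2}.
On input 0, block {p1,p3,p5,p7,p9,p10} splits into {p1,p5,p7,p9,p10} and {p3}.
On input 0, block {p1,p5,p7,p9,p10} splits into {p7,p9,p10} and {p1,p5}.
The partition is now stable with 5 blocks: {p4,p6,p8,p11} | {p7,p9,p10} | {p2} | {p3} | {p1,p5}.

5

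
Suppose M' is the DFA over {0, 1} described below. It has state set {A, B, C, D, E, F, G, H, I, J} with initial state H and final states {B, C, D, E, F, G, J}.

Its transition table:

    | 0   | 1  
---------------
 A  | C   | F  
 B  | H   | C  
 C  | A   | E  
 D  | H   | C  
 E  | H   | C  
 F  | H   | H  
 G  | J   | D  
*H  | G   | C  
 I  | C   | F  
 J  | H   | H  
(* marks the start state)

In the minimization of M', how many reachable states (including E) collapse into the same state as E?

2

Reachable states from the start: {A,C,D,E,F,G,H,J}. Unreachable: {B,I} — drop them.
Start with accepting vs non-accepting: {C,D,E,F,G,J} | {A,H}.
On input 0, block {C,D,E,F,G,J} splits into {C,D,E,F,J} and {G}.
Refine {C,D,E,F,J} on symbol 1: members go to different blocks, giving {C,D,E} and {F,J}.
Split {A,H} by δ(·,0) → {A} and {H}.
On input 0, block {C,D,E} splits into {D,E} and {C}.
The partition is now stable with 6 blocks: {D,E} | {A} | {G} | {F,J} | {H} | {C}.
State E belongs to the block {D,E}, which has 2 states.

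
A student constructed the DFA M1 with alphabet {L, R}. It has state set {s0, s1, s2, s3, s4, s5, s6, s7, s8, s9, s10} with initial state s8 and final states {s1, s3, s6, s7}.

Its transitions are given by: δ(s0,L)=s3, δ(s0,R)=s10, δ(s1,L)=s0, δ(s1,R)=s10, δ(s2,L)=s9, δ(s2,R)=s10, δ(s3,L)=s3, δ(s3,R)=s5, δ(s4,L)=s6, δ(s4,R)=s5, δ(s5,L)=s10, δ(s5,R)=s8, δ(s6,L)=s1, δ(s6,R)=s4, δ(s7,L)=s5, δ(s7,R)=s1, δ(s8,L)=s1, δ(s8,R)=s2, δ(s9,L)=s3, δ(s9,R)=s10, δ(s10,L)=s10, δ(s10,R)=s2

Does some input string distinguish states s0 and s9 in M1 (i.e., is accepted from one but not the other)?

No

States {s4,s6,s7} cannot be reached from the start state, so discard them.
P0 = {s1,s3} | {s0,s2,s5,s8,s9,s10}.
Refine {s1,s3} on symbol L: members go to different blocks, giving {s1} and {s3}.
On input L, block {s0,s2,s5,s8,s9,s10} splits into {s2,s5,s10} and {s0,s9} and {s8}.
Split {s2,s5,s10} by δ(·,L) → {s5,s10} and {s2}.
On input R, block {s5,s10} splits into {s5} and {s10}.
No further refinement is possible. Final partition (7 blocks): {s1} | {s5} | {s3} | {s0,s9} | {s8} | {s2} | {s10}.
s0 and s9 lie in the same block of the stable partition, so they are equivalent — no string distinguishes them.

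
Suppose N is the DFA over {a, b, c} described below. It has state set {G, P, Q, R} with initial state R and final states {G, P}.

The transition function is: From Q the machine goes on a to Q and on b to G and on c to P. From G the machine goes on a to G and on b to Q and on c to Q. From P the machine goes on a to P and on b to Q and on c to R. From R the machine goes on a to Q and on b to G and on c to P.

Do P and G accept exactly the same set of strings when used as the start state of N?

Initial partition by acceptance: {G,P} | {Q,R}.
Stable partition: {G,P} | {Q,R} — 2 equivalence classes.
P and G lie in the same block of the stable partition, so they are equivalent — no string distinguishes them.

Yes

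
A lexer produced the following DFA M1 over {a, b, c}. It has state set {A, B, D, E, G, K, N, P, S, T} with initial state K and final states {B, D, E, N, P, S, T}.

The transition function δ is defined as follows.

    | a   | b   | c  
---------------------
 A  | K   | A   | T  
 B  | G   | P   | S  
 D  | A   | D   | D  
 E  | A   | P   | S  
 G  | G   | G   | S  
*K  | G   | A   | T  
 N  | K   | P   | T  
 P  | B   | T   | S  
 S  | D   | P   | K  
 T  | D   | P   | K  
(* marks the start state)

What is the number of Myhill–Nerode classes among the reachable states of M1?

5

States {E,N} cannot be reached from the start state, so discard them.
P0 = {B,D,P,S,T} | {A,G,K}.
On input a, block {B,D,P,S,T} splits into {P,S,T} and {B,D}.
On input c, block {P,S,T} splits into {S,T} and {P}.
Split {B,D} by δ(·,b) → {B} and {D}.
No further refinement is possible. Final partition (5 blocks): {S,T} | {A,G,K} | {B} | {P} | {D}.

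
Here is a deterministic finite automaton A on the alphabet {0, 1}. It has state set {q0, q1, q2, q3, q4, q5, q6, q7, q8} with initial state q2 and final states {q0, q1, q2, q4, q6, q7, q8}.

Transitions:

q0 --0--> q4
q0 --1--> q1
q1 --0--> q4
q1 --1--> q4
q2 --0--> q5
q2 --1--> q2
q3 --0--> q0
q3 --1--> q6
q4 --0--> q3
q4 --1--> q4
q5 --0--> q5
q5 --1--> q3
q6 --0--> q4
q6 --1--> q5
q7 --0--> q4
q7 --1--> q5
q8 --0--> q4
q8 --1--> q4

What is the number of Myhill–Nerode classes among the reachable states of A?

7

Reachable states from the start: {q0,q1,q2,q3,q4,q5,q6}. Unreachable: {q7,q8} — drop them.
Initial partition by acceptance: {q0,q1,q2,q4,q6} | {q3,q5}.
Split {q0,q1,q2,q4,q6} by δ(·,0) → {q0,q1,q6} and {q2,q4}.
Split {q0,q1,q6} by δ(·,1) → {q0} and {q1} and {q6}.
Refine {q3,q5} on symbol 0: members go to different blocks, giving {q3} and {q5}.
Refine {q2,q4} on symbol 0: members go to different blocks, giving {q2} and {q4}.
Stable partition: {q0} | {q3} | {q2} | {q1} | {q6} | {q5} | {q4} — 7 equivalence classes.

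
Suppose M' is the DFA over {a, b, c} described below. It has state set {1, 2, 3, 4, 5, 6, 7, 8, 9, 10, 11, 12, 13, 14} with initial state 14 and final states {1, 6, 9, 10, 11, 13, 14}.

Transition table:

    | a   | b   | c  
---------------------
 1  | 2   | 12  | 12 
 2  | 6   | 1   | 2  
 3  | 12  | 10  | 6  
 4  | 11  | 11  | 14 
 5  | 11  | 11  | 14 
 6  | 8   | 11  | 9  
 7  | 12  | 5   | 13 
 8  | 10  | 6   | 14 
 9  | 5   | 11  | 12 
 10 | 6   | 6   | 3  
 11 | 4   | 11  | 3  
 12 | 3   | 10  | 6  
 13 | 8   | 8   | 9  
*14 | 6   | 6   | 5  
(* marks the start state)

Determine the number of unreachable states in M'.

4

Starting at 14 and following transitions, the reachable set is {3, 4, 5, 6, 8, 9, 10, 11, 12, 14}. That leaves 1, 2, 7, 13 unreachable — 4 in total.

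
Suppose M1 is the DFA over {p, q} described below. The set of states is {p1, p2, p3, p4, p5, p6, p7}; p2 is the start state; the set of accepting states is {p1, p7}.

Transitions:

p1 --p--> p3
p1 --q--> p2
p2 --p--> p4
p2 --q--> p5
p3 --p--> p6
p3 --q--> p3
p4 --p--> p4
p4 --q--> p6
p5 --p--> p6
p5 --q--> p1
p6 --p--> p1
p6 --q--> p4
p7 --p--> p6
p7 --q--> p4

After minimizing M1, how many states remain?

6

States {p7} cannot be reached from the start state, so discard them.
P0 = {p1} | {p2,p3,p4,p5,p6}.
Split {p2,p3,p4,p5,p6} by δ(·,p) → {p2,p3,p4,p5} and {p6}.
Refine {p2,p3,p4,p5} on symbol p: members go to different blocks, giving {p2,p4} and {p3,p5}.
Refine {p2,p4} on symbol q: members go to different blocks, giving {p2} and {p4}.
On input q, block {p3,p5} splits into {p3} and {p5}.
Stable partition: {p1} | {p2} | {p6} | {p3} | {p4} | {p5} — 6 equivalence classes.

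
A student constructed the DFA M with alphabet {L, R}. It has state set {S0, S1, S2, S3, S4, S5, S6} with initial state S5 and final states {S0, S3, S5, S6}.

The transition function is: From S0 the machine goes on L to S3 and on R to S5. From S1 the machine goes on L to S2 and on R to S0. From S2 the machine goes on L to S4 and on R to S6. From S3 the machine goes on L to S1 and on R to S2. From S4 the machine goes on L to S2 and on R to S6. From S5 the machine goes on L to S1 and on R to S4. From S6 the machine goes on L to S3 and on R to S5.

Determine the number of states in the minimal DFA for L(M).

Initial partition by acceptance: {S0,S3,S5,S6} | {S1,S2,S4}.
On input L, block {S0,S3,S5,S6} splits into {S0,S6} and {S3,S5}.
Stable partition: {S0,S6} | {S1,S2,S4} | {S3,S5} — 3 equivalence classes.

3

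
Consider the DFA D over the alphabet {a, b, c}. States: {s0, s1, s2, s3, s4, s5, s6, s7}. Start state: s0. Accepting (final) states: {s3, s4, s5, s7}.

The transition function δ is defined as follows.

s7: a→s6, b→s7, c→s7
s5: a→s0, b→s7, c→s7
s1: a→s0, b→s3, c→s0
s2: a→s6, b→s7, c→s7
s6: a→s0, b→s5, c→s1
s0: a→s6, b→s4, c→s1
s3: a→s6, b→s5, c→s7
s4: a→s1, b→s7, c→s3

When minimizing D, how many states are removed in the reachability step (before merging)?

1

No path from s0 leads to s2; the other 7 states are all reachable.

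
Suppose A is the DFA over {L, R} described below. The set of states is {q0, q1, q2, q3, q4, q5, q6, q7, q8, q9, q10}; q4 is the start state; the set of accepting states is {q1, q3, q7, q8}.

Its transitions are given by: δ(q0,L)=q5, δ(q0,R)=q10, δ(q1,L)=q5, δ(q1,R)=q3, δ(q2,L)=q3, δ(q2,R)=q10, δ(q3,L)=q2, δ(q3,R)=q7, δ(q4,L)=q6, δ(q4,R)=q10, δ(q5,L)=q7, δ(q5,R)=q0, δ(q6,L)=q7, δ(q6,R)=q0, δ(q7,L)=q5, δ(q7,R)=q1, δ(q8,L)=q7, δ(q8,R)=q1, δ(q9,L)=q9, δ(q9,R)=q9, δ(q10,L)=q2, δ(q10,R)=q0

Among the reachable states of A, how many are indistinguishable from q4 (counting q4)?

3

First remove the unreachable states {q8,q9}; 9 states remain.
Start with accepting vs non-accepting: {q1,q3,q7} | {q0,q2,q4,q5,q6,q10}.
Refine {q0,q2,q4,q5,q6,q10} on symbol L: members go to different blocks, giving {q0,q4,q10} and {q2,q5,q6}.
Stable partition: {q1,q3,q7} | {q0,q4,q10} | {q2,q5,q6} — 3 equivalence classes.
State q4 belongs to the block {q0,q4,q10}, which has 3 states.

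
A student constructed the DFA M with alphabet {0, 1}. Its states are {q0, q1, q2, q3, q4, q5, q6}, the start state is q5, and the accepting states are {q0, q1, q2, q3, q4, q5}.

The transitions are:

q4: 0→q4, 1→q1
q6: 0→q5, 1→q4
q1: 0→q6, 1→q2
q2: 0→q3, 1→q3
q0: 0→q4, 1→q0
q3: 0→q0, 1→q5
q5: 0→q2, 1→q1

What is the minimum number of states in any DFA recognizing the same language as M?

All states are reachable from the start state.
P0 = {q0,q1,q2,q3,q4,q5} | {q6}.
Split {q0,q1,q2,q3,q4,q5} by δ(·,0) → {q0,q2,q3,q4,q5} and {q1}.
Refine {q0,q2,q3,q4,q5} on symbol 1: members go to different blocks, giving {q0,q2,q3} and {q4,q5}.
Split {q0,q2,q3} by δ(·,0) → {q2,q3} and {q0}.
Refine {q2,q3} on symbol 0: members go to different blocks, giving {q2} and {q3}.
On input 0, block {q4,q5} splits into {q4} and {q5}.
No further refinement is possible. Final partition (7 blocks): {q2} | {q6} | {q1} | {q4} | {q0} | {q3} | {q5}.

7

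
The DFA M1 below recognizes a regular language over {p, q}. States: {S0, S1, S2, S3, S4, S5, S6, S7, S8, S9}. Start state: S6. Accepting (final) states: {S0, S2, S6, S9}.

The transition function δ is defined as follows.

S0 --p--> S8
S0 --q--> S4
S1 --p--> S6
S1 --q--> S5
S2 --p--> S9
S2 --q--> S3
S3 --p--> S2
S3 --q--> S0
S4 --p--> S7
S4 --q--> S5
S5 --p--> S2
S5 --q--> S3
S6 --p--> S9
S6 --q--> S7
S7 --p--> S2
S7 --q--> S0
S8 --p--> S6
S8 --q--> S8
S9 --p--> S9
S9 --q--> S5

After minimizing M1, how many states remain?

7

First remove the unreachable states {S1}; 9 states remain.
Initial partition by acceptance: {S0,S2,S6,S9} | {S3,S4,S5,S7,S8}.
Refine {S0,S2,S6,S9} on symbol p: members go to different blocks, giving {S2,S6,S9} and {S0}.
Refine {S3,S4,S5,S7,S8} on symbol p: members go to different blocks, giving {S3,S5,S7,S8} and {S4}.
Split {S3,S5,S7,S8} by δ(·,q) → {S3,S7} and {S5,S8}.
Split {S2,S6,S9} by δ(·,q) → {S2,S6} and {S9}.
Split {S5,S8} by δ(·,q) → {S5} and {S8}.
No further refinement is possible. Final partition (7 blocks): {S2,S6} | {S3,S7} | {S0} | {S4} | {S5} | {S9} | {S8}.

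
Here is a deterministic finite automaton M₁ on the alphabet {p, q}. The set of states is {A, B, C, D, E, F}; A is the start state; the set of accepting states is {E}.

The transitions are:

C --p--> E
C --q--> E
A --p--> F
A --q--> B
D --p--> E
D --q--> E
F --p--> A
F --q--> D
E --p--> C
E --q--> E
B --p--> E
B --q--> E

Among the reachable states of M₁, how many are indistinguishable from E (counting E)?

P0 = {E} | {A,B,C,D,F}.
Split {A,B,C,D,F} by δ(·,p) → {B,C,D} and {A,F}.
Stable partition: {E} | {B,C,D} | {A,F} — 3 equivalence classes.
State E belongs to the block {E}, which has 1 states.

1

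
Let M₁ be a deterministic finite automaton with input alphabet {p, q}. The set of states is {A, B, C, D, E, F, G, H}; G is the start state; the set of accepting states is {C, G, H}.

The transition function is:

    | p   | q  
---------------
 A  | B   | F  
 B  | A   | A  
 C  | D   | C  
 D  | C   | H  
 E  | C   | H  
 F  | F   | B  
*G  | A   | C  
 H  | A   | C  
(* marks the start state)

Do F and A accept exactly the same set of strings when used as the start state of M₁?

Reachable states from the start: {A,B,C,D,F,G,H}. Unreachable: {E} — drop them.
P0 = {C,G,H} | {A,B,D,F}.
Split {A,B,D,F} by δ(·,p) → {A,B,F} and {D}.
Refine {C,G,H} on symbol p: members go to different blocks, giving {G,H} and {C}.
No further refinement is possible. Final partition (4 blocks): {G,H} | {A,B,F} | {D} | {C}.
F and A lie in the same block of the stable partition, so they are equivalent — no string distinguishes them.

Yes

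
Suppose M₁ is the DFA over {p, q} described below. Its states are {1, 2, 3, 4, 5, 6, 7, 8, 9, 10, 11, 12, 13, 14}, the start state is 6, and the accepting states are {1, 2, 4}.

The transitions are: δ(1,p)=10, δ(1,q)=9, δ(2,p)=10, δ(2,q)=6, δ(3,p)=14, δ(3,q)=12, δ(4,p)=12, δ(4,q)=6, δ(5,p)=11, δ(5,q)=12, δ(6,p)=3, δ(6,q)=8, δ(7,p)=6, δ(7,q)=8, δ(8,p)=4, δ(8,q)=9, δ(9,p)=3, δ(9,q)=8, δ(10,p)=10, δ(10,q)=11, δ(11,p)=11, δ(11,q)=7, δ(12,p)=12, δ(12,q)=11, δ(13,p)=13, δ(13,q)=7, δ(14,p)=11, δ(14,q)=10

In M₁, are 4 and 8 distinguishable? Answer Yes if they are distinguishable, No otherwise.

Yes

First remove the unreachable states {1,2,5,13}; 10 states remain.
P0 = {4} | {3,6,7,8,9,10,11,12,14}.
On input p, block {3,6,7,8,9,10,11,12,14} splits into {3,6,7,9,10,11,12,14} and {8}.
On input q, block {3,6,7,9,10,11,12,14} splits into {3,10,11,12,14} and {6,7,9}.
Refine {3,10,11,12,14} on symbol q: members go to different blocks, giving {3,10,12,14} and {11}.
On input p, block {3,10,12,14} splits into {3,10,12} and {14}.
Refine {3,10,12} on symbol p: members go to different blocks, giving {10,12} and {3}.
Split {6,7,9} by δ(·,p) → {6,9} and {7}.
The partition is now stable with 8 blocks: {4} | {10,12} | {8} | {6,9} | {11} | {14} | {3} | {7}.
4 and 8 end up in different blocks, so they are distinguishable. For instance, the string 'ε' is accepted from only 4.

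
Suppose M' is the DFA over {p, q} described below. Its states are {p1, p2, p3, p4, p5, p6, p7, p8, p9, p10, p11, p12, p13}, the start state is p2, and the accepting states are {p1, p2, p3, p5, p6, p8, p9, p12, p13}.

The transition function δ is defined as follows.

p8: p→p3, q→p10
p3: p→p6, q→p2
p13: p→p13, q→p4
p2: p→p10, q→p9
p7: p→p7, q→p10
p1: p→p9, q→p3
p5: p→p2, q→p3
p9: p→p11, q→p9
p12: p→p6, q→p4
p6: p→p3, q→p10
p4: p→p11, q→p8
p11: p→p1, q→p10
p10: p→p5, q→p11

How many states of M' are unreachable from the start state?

5

Starting at p2 and following transitions, the reachable set is {p1, p2, p3, p5, p6, p9, p10, p11}. That leaves p4, p7, p8, p12, p13 unreachable — 5 in total.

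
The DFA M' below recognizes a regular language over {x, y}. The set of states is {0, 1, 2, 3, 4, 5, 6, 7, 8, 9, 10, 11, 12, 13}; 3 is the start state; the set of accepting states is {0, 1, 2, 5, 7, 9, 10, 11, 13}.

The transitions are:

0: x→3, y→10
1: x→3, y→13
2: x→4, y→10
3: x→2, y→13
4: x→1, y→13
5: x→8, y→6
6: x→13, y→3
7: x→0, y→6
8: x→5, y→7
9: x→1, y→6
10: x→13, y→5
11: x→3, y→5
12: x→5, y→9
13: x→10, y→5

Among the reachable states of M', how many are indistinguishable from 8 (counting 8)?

1

First remove the unreachable states {9,11,12}; 11 states remain.
P0 = {0,1,2,5,7,10,13} | {3,4,6,8}.
Split {0,1,2,5,7,10,13} by δ(·,x) → {0,1,2,5} and {7,10,13}.
Refine {0,1,2,5} on symbol y: members go to different blocks, giving {0,1,2} and {5}.
Refine {3,4,6,8} on symbol x: members go to different blocks, giving {3,4} and {6} and {8}.
On input x, block {7,10,13} splits into {10,13} and {7}.
The partition is now stable with 7 blocks: {0,1,2} | {3,4} | {10,13} | {5} | {6} | {8} | {7}.
The equivalence class containing 8 is {8}, of size 1.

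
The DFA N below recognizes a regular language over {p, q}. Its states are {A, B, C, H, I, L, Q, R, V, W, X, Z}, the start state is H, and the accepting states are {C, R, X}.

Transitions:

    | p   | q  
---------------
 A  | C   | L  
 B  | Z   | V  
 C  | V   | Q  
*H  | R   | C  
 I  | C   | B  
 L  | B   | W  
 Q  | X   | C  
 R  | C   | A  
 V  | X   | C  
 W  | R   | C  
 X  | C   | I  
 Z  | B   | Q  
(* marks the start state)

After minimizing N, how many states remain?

Initial partition by acceptance: {C,R,X} | {A,B,H,I,L,Q,V,W,Z}.
Split {C,R,X} by δ(·,p) → {R,X} and {C}.
On input p, block {A,B,H,I,L,Q,V,W,Z} splits into {H,Q,V,W} and {B,L,Z} and {A,I}.
No further refinement is possible. Final partition (5 blocks): {R,X} | {H,Q,V,W} | {C} | {B,L,Z} | {A,I}.

5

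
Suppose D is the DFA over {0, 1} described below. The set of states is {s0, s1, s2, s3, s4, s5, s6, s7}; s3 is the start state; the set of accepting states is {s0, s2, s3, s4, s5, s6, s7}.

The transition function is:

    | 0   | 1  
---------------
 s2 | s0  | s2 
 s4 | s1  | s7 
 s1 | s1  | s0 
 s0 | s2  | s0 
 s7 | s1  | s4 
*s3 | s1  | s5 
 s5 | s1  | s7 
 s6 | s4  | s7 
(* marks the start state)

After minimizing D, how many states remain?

Reachable states from the start: {s0,s1,s2,s3,s4,s5,s7}. Unreachable: {s6} — drop them.
P0 = {s0,s2,s3,s4,s5,s7} | {s1}.
On input 0, block {s0,s2,s3,s4,s5,s7} splits into {s3,s4,s5,s7} and {s0,s2}.
Stable partition: {s3,s4,s5,s7} | {s1} | {s0,s2} — 3 equivalence classes.

3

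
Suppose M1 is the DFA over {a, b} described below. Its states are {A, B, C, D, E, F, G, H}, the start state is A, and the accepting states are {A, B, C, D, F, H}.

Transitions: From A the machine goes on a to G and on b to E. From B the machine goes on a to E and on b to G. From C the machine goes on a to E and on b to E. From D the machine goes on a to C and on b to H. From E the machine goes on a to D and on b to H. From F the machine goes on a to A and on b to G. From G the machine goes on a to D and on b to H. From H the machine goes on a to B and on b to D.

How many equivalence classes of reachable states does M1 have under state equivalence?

States {F} cannot be reached from the start state, so discard them.
P0 = {A,B,C,D,H} | {E,G}.
Refine {A,B,C,D,H} on symbol a: members go to different blocks, giving {A,B,C} and {D,H}.
Stable partition: {A,B,C} | {E,G} | {D,H} — 3 equivalence classes.

3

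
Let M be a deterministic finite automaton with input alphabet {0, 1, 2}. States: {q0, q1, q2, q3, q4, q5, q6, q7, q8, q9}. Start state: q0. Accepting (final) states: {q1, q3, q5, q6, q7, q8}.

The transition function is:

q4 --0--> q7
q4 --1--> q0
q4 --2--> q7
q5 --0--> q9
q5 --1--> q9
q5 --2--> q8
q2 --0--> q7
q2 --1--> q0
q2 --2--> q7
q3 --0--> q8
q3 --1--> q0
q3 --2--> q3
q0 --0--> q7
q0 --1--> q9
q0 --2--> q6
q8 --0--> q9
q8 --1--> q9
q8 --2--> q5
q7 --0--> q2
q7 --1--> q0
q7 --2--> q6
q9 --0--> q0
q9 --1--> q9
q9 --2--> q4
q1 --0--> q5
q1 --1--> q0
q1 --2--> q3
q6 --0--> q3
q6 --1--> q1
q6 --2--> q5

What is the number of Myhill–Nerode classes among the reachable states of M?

P0 = {q1,q3,q5,q6,q7,q8} | {q0,q2,q4,q9}.
On input 0, block {q1,q3,q5,q6,q7,q8} splits into {q1,q3,q6} and {q5,q7,q8}.
Split {q1,q3,q6} by δ(·,0) → {q1,q3} and {q6}.
On input 0, block {q0,q2,q4,q9} splits into {q0,q2,q4} and {q9}.
On input 1, block {q0,q2,q4} splits into {q2,q4} and {q0}.
On input 0, block {q5,q7,q8} splits into {q5,q8} and {q7}.
The partition is now stable with 7 blocks: {q1,q3} | {q2,q4} | {q5,q8} | {q6} | {q9} | {q0} | {q7}.

7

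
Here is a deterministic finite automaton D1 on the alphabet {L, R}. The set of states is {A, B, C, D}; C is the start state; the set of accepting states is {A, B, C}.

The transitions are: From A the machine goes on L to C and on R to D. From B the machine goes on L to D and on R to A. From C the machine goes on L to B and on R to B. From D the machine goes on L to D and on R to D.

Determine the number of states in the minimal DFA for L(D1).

4

Every state is reachable, so we keep all 4.
Initial partition by acceptance: {A,B,C} | {D}.
Split {A,B,C} by δ(·,L) → {A,C} and {B}.
Refine {A,C} on symbol L: members go to different blocks, giving {A} and {C}.
No further refinement is possible. Final partition (4 blocks): {A} | {D} | {B} | {C}.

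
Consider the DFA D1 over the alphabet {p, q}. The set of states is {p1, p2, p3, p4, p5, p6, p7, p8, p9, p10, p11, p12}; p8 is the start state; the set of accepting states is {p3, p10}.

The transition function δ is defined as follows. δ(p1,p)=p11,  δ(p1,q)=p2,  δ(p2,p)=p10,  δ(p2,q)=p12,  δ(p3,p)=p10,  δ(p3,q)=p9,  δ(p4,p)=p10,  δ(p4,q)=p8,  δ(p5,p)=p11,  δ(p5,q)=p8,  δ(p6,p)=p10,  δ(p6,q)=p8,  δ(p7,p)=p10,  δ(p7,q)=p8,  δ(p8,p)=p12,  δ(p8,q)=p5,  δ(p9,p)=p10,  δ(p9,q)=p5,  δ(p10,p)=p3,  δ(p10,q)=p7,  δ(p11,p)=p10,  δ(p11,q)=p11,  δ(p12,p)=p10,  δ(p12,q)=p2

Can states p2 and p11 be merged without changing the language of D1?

Reachable states from the start: {p2,p3,p5,p7,p8,p9,p10,p11,p12}. Unreachable: {p1,p4,p6} — drop them.
Start with accepting vs non-accepting: {p3,p10} | {p2,p5,p7,p8,p9,p11,p12}.
Split {p2,p5,p7,p8,p9,p11,p12} by δ(·,p) → {p2,p7,p9,p11,p12} and {p5,p8}.
On input q, block {p2,p7,p9,p11,p12} splits into {p2,p11,p12} and {p7,p9}.
The partition is now stable with 4 blocks: {p3,p10} | {p2,p11,p12} | {p5,p8} | {p7,p9}.
p2 and p11 lie in the same block of the stable partition, so they are equivalent — no string distinguishes them.

Yes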